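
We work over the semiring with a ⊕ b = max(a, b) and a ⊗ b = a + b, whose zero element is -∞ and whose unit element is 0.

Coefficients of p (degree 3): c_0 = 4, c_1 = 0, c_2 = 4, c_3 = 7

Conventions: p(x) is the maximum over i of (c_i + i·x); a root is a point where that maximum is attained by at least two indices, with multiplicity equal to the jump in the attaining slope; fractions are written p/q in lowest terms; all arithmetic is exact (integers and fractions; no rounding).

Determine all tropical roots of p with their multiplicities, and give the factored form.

hull edge (i=0, c=4) to (i=3, c=7): slope 1, span 3
Factored form: p(x) = 7 ⊗ (x ⊕ (-1)) ⊗ (x ⊕ (-1)) ⊗ (x ⊕ (-1))
Answer: roots = -1 (mult 3)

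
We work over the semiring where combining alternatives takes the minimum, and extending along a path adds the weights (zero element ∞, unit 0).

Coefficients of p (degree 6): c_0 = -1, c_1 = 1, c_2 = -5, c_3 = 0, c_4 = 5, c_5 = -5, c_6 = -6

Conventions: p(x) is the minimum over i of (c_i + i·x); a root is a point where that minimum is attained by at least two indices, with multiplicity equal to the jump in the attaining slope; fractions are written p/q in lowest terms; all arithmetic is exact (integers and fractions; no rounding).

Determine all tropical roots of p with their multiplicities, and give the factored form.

hull edge (i=0, c=-1) to (i=2, c=-5): slope -2, span 2
hull edge (i=2, c=-5) to (i=6, c=-6): slope -1/4, span 4
Factored form: p(x) = -6 ⊗ (x ⊕ 1/4) ⊗ (x ⊕ 1/4) ⊗ (x ⊕ 1/4) ⊗ (x ⊕ 1/4) ⊗ (x ⊕ 2) ⊗ (x ⊕ 2)
Answer: roots = 1/4 (mult 4), 2 (mult 2)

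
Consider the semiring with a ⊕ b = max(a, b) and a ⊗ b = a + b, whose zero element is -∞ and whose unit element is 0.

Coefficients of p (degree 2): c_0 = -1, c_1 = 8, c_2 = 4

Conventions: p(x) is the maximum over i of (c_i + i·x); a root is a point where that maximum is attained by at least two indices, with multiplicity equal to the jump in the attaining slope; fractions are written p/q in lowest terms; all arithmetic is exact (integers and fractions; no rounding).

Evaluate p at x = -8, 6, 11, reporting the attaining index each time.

p(-8) = max(-1+0·(-8)=-1, 8+1·(-8)=0, 4+2·(-8)=-12) = 0 (attained by i=1)
p(6) = max(-1+0·6=-1, 8+1·6=14, 4+2·6=16) = 16 (attained by i=2)
p(11) = max(-1+0·11=-1, 8+1·11=19, 4+2·11=26) = 26 (attained by i=2)
Answer: p(-8) = 0; p(6) = 16; p(11) = 26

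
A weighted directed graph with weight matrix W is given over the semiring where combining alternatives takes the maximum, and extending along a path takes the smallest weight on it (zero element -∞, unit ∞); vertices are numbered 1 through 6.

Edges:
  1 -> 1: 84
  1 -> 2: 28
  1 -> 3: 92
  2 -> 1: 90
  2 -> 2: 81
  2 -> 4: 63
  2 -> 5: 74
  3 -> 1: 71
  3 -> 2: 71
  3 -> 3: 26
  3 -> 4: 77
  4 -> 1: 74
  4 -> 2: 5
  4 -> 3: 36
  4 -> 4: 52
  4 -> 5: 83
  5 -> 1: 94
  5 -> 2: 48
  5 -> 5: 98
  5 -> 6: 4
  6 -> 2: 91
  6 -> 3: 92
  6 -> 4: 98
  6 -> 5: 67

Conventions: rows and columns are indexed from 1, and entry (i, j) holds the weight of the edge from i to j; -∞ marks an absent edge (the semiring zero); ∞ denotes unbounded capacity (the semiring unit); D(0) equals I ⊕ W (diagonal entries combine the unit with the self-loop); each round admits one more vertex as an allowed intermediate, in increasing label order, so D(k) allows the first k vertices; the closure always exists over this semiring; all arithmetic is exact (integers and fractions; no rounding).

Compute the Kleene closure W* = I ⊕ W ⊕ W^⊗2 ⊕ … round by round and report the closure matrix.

D(0):
  [∞, 28, 92, -∞, -∞, -∞]
  [90, ∞, -∞, 63, 74, -∞]
  [71, 71, ∞, 77, -∞, -∞]
  [74, 5, 36, ∞, 83, -∞]
  [94, 48, -∞, -∞, ∞, 4]
  [-∞, 91, 92, 98, 67, ∞]
D(1):
  [∞, 28, 92, -∞, -∞, -∞]
  [90, ∞, 90, 63, 74, -∞]
  [71, 71, ∞, 77, -∞, -∞]
  [74, 28, 74, ∞, 83, -∞]
  [94, 48, 92, -∞, ∞, 4]
  [-∞, 91, 92, 98, 67, ∞]
D(2):
  [∞, 28, 92, 28, 28, -∞]
  [90, ∞, 90, 63, 74, -∞]
  [71, 71, ∞, 77, 71, -∞]
  [74, 28, 74, ∞, 83, -∞]
  [94, 48, 92, 48, ∞, 4]
  [90, 91, 92, 98, 74, ∞]
D(3):
  [∞, 71, 92, 77, 71, -∞]
  [90, ∞, 90, 77, 74, -∞]
  [71, 71, ∞, 77, 71, -∞]
  [74, 71, 74, ∞, 83, -∞]
  [94, 71, 92, 77, ∞, 4]
  [90, 91, 92, 98, 74, ∞]
D(4):
  [∞, 71, 92, 77, 77, -∞]
  [90, ∞, 90, 77, 77, -∞]
  [74, 71, ∞, 77, 77, -∞]
  [74, 71, 74, ∞, 83, -∞]
  [94, 71, 92, 77, ∞, 4]
  [90, 91, 92, 98, 83, ∞]
D(5):
  [∞, 71, 92, 77, 77, 4]
  [90, ∞, 90, 77, 77, 4]
  [77, 71, ∞, 77, 77, 4]
  [83, 71, 83, ∞, 83, 4]
  [94, 71, 92, 77, ∞, 4]
  [90, 91, 92, 98, 83, ∞]
D(6):
  [∞, 71, 92, 77, 77, 4]
  [90, ∞, 90, 77, 77, 4]
  [77, 71, ∞, 77, 77, 4]
  [83, 71, 83, ∞, 83, 4]
  [94, 71, 92, 77, ∞, 4]
  [90, 91, 92, 98, 83, ∞]
Answer: W* = [[∞, 71, 92, 77, 77, 4], [90, ∞, 90, 77, 77, 4], [77, 71, ∞, 77, 77, 4], [83, 71, 83, ∞, 83, 4], [94, 71, 92, 77, ∞, 4], [90, 91, 92, 98, 83, ∞]]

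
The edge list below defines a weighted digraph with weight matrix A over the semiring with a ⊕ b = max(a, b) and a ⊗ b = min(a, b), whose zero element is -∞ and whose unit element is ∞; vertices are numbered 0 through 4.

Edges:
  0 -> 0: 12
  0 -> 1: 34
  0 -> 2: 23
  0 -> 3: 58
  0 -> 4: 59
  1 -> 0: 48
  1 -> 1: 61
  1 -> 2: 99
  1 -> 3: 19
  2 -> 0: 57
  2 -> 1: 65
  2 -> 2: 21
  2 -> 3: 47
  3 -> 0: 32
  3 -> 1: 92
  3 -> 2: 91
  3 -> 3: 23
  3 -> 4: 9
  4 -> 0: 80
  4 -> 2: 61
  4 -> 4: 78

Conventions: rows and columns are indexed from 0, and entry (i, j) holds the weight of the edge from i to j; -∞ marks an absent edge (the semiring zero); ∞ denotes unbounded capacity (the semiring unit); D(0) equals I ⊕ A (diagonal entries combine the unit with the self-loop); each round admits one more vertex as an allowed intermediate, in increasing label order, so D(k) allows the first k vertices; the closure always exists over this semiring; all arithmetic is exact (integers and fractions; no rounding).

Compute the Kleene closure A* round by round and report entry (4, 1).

D(0):
  [∞, 34, 23, 58, 59]
  [48, ∞, 99, 19, -∞]
  [57, 65, ∞, 47, -∞]
  [32, 92, 91, ∞, 9]
  [80, -∞, 61, -∞, ∞]
D(1):
  [∞, 34, 23, 58, 59]
  [48, ∞, 99, 48, 48]
  [57, 65, ∞, 57, 57]
  [32, 92, 91, ∞, 32]
  [80, 34, 61, 58, ∞]
D(2):
  [∞, 34, 34, 58, 59]
  [48, ∞, 99, 48, 48]
  [57, 65, ∞, 57, 57]
  [48, 92, 92, ∞, 48]
  [80, 34, 61, 58, ∞]
D(3):
  [∞, 34, 34, 58, 59]
  [57, ∞, 99, 57, 57]
  [57, 65, ∞, 57, 57]
  [57, 92, 92, ∞, 57]
  [80, 61, 61, 58, ∞]
D(4):
  [∞, 58, 58, 58, 59]
  [57, ∞, 99, 57, 57]
  [57, 65, ∞, 57, 57]
  [57, 92, 92, ∞, 57]
  [80, 61, 61, 58, ∞]
D(5):
  [∞, 59, 59, 58, 59]
  [57, ∞, 99, 57, 57]
  [57, 65, ∞, 57, 57]
  [57, 92, 92, ∞, 57]
  [80, 61, 61, 58, ∞]
Answer: A*[4][1] = 61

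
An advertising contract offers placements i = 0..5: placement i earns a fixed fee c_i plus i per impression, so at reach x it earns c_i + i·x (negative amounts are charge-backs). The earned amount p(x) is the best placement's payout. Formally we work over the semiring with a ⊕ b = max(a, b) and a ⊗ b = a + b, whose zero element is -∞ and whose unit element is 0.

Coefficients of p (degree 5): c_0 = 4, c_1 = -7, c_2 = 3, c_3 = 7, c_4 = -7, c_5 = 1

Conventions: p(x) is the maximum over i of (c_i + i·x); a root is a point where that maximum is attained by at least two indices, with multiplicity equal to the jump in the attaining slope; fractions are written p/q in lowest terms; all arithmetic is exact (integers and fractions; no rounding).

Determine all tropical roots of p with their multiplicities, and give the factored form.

hull edge (i=0, c=4) to (i=3, c=7): slope 1, span 3
hull edge (i=3, c=7) to (i=5, c=1): slope -3, span 2
Factored form: p(x) = 1 ⊗ (x ⊕ (-1)) ⊗ (x ⊕ (-1)) ⊗ (x ⊕ (-1)) ⊗ (x ⊕ 3) ⊗ (x ⊕ 3)
Answer: roots = -1 (mult 3), 3 (mult 2)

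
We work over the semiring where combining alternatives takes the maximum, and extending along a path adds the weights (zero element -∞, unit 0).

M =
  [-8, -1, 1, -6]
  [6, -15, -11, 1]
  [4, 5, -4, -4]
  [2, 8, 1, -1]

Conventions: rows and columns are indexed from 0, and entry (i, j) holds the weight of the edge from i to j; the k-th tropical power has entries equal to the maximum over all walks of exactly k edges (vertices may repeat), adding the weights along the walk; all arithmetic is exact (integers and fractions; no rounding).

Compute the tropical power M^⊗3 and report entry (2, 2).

M^⊗2:
  [5, 6, -3, 0]
  [3, 9, 7, 0]
  [11, 4, 5, 6]
  [14, 7, 3, 9]
M^⊗3:
  [12, 8, 6, 7]
  [15, 12, 4, 10]
  [10, 14, 12, 5]
  [13, 17, 15, 8]
Key observation: the optimum is the walk 2->1->0->2, with weight 5 + 6 + 1 = 12.
Optimal value attained by: walk 2->1->0->2.
Answer: (M^⊗3)[2][2] = 12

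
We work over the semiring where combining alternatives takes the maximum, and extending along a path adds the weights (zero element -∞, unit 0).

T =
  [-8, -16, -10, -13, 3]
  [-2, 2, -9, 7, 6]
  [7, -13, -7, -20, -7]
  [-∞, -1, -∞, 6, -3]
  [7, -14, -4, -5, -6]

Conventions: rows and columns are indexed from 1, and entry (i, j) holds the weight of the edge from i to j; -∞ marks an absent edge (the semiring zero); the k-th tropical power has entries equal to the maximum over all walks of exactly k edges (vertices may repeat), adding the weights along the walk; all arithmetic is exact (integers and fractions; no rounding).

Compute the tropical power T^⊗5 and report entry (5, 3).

T^⊗2:
  [10, -11, -1, -2, -3]
  [13, 6, 2, 13, 8]
  [0, -9, -3, -6, 10]
  [4, 5, -7, 12, 5]
  [3, -6, -3, 1, 10]
T^⊗3:
  [6, -3, 0, 4, 13]
  [15, 12, 4, 19, 16]
  [17, -4, 6, 5, 4]
  [12, 11, 1, 18, 11]
  [17, 0, 6, 7, 6]
T^⊗4:
  [20, 3, 9, 10, 9]
  [23, 18, 12, 25, 18]
  [13, 4, 7, 11, 20]
  [18, 17, 7, 24, 17]
  [13, 6, 7, 13, 20]
T^⊗5:
  [16, 9, 10, 16, 23]
  [25, 24, 14, 31, 26]
  [27, 10, 16, 17, 16]
  [24, 23, 13, 30, 23]
  [27, 12, 16, 19, 16]
Key observation: the optimum is the walk 5->1->5->1->5->3, with weight 7 + 3 + 7 + 3 + (-4) = 16.
Optimal value attained by: walk 5->1->5->1->5->3.
Answer: (T^⊗5)[5][3] = 16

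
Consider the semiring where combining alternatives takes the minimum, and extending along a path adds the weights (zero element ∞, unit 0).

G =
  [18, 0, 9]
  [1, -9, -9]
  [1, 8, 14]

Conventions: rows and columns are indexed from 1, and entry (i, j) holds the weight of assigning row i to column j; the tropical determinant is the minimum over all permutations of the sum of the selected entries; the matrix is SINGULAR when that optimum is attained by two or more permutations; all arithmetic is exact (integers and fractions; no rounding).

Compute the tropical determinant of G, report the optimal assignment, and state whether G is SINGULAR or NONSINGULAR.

σ = (1, 2, 3): 18 + (-9) + 14 = 23
σ = (1, 3, 2): 18 + (-9) + 8 = 17
σ = (2, 1, 3): 0 + 1 + 14 = 15
σ = (2, 3, 1): 0 + (-9) + 1 = -8
σ = (3, 1, 2): 9 + 1 + 8 = 18
σ = (3, 2, 1): 9 + (-9) + 1 = 1
Optimal value attained by: σ = (2, 3, 1).
Answer: det⊕(G) = -8; verdict: NONSINGULAR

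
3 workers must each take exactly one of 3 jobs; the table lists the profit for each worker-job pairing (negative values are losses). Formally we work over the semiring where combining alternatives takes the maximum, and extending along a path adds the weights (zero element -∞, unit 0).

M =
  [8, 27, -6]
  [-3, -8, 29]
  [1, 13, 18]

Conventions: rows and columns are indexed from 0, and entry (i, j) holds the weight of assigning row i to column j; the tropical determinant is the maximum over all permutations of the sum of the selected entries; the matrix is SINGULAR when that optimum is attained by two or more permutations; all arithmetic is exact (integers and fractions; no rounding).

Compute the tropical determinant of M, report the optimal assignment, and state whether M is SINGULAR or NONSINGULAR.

σ = (0, 1, 2): 8 + (-8) + 18 = 18
σ = (0, 2, 1): 8 + 29 + 13 = 50
σ = (1, 0, 2): 27 + (-3) + 18 = 42
σ = (1, 2, 0): 27 + 29 + 1 = 57
σ = (2, 0, 1): (-6) + (-3) + 13 = 4
σ = (2, 1, 0): (-6) + (-8) + 1 = -13
Optimal value attained by: σ = (1, 2, 0).
Answer: det⊕(M) = 57; verdict: NONSINGULAR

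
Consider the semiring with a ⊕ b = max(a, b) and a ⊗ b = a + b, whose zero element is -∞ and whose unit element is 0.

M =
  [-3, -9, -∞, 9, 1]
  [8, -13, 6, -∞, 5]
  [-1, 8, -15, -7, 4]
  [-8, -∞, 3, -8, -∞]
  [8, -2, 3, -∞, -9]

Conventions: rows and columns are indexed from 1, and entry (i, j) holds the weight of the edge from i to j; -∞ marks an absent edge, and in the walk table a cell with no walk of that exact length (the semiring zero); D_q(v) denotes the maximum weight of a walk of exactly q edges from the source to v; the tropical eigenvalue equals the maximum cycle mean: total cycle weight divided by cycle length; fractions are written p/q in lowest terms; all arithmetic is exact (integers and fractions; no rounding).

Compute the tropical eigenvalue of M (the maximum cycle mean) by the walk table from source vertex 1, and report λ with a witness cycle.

q=0: [0, -∞, -∞, -∞, -∞]
q=1: [-3, -9, -∞, 9, 1]
q=2: [9, -1, 12, 6, -2]
q=3: [11, 20, 9, 18, 16]
q=4: [28, 17, 26, 20, 25]
q=5: [33, 34, 28, 37, 30]
Optimal cycle mean attained by: cycle 1->4->3->2->1, total 9 + 3 + 8 + 8, length 4.
Answer: λ = 7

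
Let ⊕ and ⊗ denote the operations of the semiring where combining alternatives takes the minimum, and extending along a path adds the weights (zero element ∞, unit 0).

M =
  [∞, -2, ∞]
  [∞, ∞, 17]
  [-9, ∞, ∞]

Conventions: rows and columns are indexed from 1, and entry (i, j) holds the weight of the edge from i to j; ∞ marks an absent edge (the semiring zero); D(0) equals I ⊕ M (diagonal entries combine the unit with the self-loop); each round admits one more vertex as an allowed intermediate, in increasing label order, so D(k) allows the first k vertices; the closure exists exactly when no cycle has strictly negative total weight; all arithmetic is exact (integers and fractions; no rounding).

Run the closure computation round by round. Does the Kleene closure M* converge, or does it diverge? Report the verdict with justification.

D(0):
  [0, -2, ∞]
  [∞, 0, 17]
  [-9, ∞, 0]
D(1):
  [0, -2, ∞]
  [∞, 0, 17]
  [-9, -11, 0]
D(2):
  [0, -2, 15]
  [∞, 0, 17]
  [-9, -11, 0]
D(3):
  [0, -2, 15]
  [8, 0, 17]
  [-9, -11, 0]
Key observation: every diagonal entry stays at the unit through all rounds, so no improving cycle exists.
Answer: CONVERGES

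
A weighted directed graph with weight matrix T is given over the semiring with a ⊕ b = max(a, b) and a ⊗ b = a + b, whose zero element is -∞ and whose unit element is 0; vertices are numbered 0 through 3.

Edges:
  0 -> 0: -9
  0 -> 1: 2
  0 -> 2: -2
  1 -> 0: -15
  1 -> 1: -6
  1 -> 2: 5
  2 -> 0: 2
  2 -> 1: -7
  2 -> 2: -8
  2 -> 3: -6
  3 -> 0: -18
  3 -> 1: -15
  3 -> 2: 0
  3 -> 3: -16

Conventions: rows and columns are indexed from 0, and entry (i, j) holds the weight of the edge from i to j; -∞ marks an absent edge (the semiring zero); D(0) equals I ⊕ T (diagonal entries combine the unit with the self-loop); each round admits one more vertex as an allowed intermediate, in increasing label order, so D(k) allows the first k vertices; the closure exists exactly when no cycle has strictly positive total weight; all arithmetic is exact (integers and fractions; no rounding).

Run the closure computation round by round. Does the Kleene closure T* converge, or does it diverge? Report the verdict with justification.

D(0):
  [0, 2, -2, -∞]
  [-15, 0, 5, -∞]
  [2, -7, 0, -6]
  [-18, -15, 0, 0]
D(1):
  [0, 2, -2, -∞]
  [-15, 0, 5, -∞]
  [2, 4, 0, -6]
  [-18, -15, 0, 0]
Detection: at round 2, diagonal entry (2, 2) turns strictly positive.
Key observation: the cycle 2->0->1->2 has total weight 2 + 2 + 5, which is strictly positive.
Answer: DIVERGES — positive cycle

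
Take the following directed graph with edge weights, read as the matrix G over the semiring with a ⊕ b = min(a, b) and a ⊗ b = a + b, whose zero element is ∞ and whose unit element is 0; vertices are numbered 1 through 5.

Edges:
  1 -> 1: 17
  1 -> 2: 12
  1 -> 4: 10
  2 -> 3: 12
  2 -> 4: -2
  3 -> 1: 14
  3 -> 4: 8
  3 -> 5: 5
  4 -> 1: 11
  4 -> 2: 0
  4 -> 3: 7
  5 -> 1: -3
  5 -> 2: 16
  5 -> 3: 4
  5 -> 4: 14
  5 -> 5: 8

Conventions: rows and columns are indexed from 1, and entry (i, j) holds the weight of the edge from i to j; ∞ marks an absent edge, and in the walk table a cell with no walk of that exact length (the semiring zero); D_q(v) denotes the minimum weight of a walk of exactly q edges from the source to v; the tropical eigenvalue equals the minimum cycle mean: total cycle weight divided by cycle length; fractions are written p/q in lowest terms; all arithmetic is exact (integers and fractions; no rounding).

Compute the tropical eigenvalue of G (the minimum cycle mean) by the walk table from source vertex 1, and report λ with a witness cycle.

q=0: [0, ∞, ∞, ∞, ∞]
q=1: [17, 12, ∞, 10, ∞]
q=2: [21, 10, 17, 10, ∞]
q=3: [21, 10, 17, 8, 22]
q=4: [19, 8, 15, 8, 22]
q=5: [19, 8, 15, 6, 20]
Optimal cycle mean attained by: cycle 2->4->2, total (-2) + 0, length 2.
Answer: λ = -1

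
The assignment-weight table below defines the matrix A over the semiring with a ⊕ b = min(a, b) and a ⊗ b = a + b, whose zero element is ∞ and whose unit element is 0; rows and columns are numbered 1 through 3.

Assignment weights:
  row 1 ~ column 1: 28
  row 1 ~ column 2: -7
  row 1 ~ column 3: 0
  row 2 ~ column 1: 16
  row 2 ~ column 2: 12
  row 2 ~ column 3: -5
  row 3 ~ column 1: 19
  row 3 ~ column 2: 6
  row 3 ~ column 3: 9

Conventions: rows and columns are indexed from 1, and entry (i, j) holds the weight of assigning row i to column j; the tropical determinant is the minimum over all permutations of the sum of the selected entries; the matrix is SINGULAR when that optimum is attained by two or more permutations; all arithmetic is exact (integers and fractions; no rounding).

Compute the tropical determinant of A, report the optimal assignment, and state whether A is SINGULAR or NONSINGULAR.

σ = (1, 2, 3): 28 + 12 + 9 = 49
σ = (1, 3, 2): 28 + (-5) + 6 = 29
σ = (2, 1, 3): (-7) + 16 + 9 = 18
σ = (2, 3, 1): (-7) + (-5) + 19 = 7
σ = (3, 1, 2): 0 + 16 + 6 = 22
σ = (3, 2, 1): 0 + 12 + 19 = 31
Optimal value attained by: σ = (2, 3, 1).
Answer: det⊕(A) = 7; verdict: NONSINGULAR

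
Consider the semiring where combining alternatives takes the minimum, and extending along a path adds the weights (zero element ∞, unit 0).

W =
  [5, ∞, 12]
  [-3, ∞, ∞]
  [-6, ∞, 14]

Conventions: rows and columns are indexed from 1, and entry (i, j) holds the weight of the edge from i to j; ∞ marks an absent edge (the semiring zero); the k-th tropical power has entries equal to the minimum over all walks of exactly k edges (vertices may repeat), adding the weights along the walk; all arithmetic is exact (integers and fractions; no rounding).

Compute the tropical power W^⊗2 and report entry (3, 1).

W^⊗2:
  [6, ∞, 17]
  [2, ∞, 9]
  [-1, ∞, 6]
Key observation: the optimum is the walk 3->1->1, with weight (-6) + 5 = -1.
Optimal value attained by: walk 3->1->1.
Answer: (W^⊗2)[3][1] = -1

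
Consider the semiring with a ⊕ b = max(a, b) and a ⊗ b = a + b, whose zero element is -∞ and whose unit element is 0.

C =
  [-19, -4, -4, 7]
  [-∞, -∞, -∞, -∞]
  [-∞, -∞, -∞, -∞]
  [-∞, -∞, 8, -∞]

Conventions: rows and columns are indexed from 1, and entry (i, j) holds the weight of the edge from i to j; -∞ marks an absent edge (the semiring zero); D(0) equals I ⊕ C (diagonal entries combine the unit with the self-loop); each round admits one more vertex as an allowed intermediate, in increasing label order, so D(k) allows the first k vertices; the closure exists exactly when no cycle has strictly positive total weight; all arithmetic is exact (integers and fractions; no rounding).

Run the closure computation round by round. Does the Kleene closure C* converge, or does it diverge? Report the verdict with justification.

D(0):
  [0, -4, -4, 7]
  [-∞, 0, -∞, -∞]
  [-∞, -∞, 0, -∞]
  [-∞, -∞, 8, 0]
D(1):
  [0, -4, -4, 7]
  [-∞, 0, -∞, -∞]
  [-∞, -∞, 0, -∞]
  [-∞, -∞, 8, 0]
D(2):
  [0, -4, -4, 7]
  [-∞, 0, -∞, -∞]
  [-∞, -∞, 0, -∞]
  [-∞, -∞, 8, 0]
D(3):
  [0, -4, -4, 7]
  [-∞, 0, -∞, -∞]
  [-∞, -∞, 0, -∞]
  [-∞, -∞, 8, 0]
D(4):
  [0, -4, 15, 7]
  [-∞, 0, -∞, -∞]
  [-∞, -∞, 0, -∞]
  [-∞, -∞, 8, 0]
Key observation: every diagonal entry stays at the unit through all rounds, so no improving cycle exists.
Answer: CONVERGES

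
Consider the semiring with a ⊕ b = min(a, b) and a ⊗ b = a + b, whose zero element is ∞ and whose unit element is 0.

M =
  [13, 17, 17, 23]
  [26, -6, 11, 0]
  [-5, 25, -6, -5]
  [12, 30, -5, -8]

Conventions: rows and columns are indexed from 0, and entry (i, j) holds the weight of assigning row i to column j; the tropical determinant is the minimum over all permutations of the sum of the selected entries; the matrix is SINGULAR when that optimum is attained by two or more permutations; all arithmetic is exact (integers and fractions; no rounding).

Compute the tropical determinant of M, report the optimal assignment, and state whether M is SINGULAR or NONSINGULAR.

σ = (0, 1, 2, 3): 13 + (-6) + (-6) + (-8) = -7
σ = (0, 1, 3, 2): 13 + (-6) + (-5) + (-5) = -3
σ = (0, 2, 1, 3): 13 + 11 + 25 + (-8) = 41
σ = (0, 2, 3, 1): 13 + 11 + (-5) + 30 = 49
σ = (0, 3, 1, 2): 13 + 0 + 25 + (-5) = 33
σ = (0, 3, 2, 1): 13 + 0 + (-6) + 30 = 37
σ = (1, 0, 2, 3): 17 + 26 + (-6) + (-8) = 29
σ = (1, 0, 3, 2): 17 + 26 + (-5) + (-5) = 33
σ = (1, 2, 0, 3): 17 + 11 + (-5) + (-8) = 15
σ = (1, 2, 3, 0): 17 + 11 + (-5) + 12 = 35
σ = (1, 3, 0, 2): 17 + 0 + (-5) + (-5) = 7
σ = (1, 3, 2, 0): 17 + 0 + (-6) + 12 = 23
σ = (2, 0, 1, 3): 17 + 26 + 25 + (-8) = 60
σ = (2, 0, 3, 1): 17 + 26 + (-5) + 30 = 68
σ = (2, 1, 0, 3): 17 + (-6) + (-5) + (-8) = -2
σ = (2, 1, 3, 0): 17 + (-6) + (-5) + 12 = 18
σ = (2, 3, 0, 1): 17 + 0 + (-5) + 30 = 42
σ = (2, 3, 1, 0): 17 + 0 + 25 + 12 = 54
σ = (3, 0, 1, 2): 23 + 26 + 25 + (-5) = 69
σ = (3, 0, 2, 1): 23 + 26 + (-6) + 30 = 73
σ = (3, 1, 0, 2): 23 + (-6) + (-5) + (-5) = 7
σ = (3, 1, 2, 0): 23 + (-6) + (-6) + 12 = 23
σ = (3, 2, 0, 1): 23 + 11 + (-5) + 30 = 59
σ = (3, 2, 1, 0): 23 + 11 + 25 + 12 = 71
Optimal value attained by: σ = (0, 1, 2, 3).
Answer: det⊕(M) = -7; verdict: NONSINGULAR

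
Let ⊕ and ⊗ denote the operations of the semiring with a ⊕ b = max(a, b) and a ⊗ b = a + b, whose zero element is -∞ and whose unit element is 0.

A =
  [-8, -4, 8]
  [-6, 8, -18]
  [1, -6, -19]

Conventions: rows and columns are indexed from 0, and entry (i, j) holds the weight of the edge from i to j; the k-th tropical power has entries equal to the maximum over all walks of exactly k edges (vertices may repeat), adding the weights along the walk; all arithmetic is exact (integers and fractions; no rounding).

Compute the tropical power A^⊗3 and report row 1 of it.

A^⊗2:
  [9, 4, 0]
  [2, 16, 2]
  [-7, 2, 9]
A^⊗3:
  [1, 12, 17]
  [10, 24, 10]
  [10, 10, 1]
Answer: row 1 of A^⊗3 = [10, 24, 10]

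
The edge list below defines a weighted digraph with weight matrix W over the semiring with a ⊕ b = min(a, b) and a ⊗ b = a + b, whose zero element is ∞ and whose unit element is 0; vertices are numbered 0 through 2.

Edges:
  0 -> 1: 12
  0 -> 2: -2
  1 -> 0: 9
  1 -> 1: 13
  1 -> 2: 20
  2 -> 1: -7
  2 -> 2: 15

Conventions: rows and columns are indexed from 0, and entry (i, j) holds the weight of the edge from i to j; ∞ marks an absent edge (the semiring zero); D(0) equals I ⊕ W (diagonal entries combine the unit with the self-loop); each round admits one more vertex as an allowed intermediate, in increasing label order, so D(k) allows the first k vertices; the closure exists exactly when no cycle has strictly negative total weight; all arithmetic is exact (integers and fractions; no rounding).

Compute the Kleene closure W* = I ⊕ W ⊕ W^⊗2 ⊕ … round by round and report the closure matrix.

D(0):
  [0, 12, -2]
  [9, 0, 20]
  [∞, -7, 0]
D(1):
  [0, 12, -2]
  [9, 0, 7]
  [∞, -7, 0]
D(2):
  [0, 12, -2]
  [9, 0, 7]
  [2, -7, 0]
D(3):
  [0, -9, -2]
  [9, 0, 7]
  [2, -7, 0]
Answer: W* = [[0, -9, -2], [9, 0, 7], [2, -7, 0]]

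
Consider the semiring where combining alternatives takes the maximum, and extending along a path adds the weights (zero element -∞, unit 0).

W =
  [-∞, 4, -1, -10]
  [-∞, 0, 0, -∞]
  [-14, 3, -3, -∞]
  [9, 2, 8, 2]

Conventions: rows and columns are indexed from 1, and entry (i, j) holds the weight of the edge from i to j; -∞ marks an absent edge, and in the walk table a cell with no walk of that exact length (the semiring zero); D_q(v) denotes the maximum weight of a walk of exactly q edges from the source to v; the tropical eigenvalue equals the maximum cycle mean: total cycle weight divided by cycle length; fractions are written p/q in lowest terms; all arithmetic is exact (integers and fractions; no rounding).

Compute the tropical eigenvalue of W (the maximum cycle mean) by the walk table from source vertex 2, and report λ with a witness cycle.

q=0: [-∞, 0, -∞, -∞]
q=1: [-∞, 0, 0, -∞]
q=2: [-14, 3, 0, -∞]
q=3: [-14, 3, 3, -24]
q=4: [-11, 6, 3, -22]
Optimal cycle mean attained by: cycle 4->4, total 2, length 1.
Answer: λ = 2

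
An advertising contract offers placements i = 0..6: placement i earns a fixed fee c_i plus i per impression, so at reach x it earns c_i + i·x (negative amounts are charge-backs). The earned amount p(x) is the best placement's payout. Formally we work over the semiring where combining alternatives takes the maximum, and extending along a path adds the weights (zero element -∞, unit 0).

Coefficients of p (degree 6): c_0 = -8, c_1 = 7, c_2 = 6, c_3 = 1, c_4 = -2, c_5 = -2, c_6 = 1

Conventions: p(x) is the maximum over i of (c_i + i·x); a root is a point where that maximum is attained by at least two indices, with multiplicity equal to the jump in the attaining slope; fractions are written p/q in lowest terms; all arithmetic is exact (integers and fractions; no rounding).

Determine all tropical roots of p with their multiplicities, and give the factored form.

hull edge (i=0, c=-8) to (i=1, c=7): slope 15, span 1
hull edge (i=1, c=7) to (i=2, c=6): slope -1, span 1
hull edge (i=2, c=6) to (i=6, c=1): slope -5/4, span 4
Factored form: p(x) = 1 ⊗ (x ⊕ (-15)) ⊗ (x ⊕ 1) ⊗ (x ⊕ 5/4) ⊗ (x ⊕ 5/4) ⊗ (x ⊕ 5/4) ⊗ (x ⊕ 5/4)
Answer: roots = -15 (mult 1), 1 (mult 1), 5/4 (mult 4)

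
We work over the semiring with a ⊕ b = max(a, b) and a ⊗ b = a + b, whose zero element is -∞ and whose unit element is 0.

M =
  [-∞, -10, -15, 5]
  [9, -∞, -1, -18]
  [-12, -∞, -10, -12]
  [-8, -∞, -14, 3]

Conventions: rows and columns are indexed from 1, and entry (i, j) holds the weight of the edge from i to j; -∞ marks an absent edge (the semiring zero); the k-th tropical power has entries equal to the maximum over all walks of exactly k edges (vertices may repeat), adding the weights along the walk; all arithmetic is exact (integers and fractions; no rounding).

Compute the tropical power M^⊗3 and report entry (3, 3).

M^⊗2:
  [-1, -∞, -9, 8]
  [-13, -1, -6, 14]
  [-20, -22, -20, -7]
  [-5, -18, -11, 6]
M^⊗3:
  [0, -11, -6, 11]
  [8, -23, 0, 17]
  [-13, -30, -21, -4]
  [-2, -15, -8, 9]
Key observation: the optimum is the walk 3->1->4->3, with weight (-12) + 5 + (-14) = -21.
Optimal value attained by: walk 3->1->4->3.
Answer: (M^⊗3)[3][3] = -21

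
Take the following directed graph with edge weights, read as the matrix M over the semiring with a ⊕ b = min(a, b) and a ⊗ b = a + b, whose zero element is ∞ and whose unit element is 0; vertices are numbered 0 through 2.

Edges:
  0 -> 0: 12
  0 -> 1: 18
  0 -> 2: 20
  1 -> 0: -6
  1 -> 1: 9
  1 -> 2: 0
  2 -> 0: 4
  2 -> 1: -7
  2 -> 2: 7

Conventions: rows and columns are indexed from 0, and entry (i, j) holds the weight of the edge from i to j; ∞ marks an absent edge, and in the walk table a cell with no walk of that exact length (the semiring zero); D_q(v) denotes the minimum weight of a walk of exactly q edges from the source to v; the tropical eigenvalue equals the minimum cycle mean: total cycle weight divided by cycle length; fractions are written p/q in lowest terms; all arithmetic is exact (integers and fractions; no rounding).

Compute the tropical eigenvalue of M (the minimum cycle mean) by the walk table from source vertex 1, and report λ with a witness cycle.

q=0: [∞, 0, ∞]
q=1: [-6, 9, 0]
q=2: [3, -7, 7]
q=3: [-13, 0, -7]
Optimal cycle mean attained by: cycle 1->2->1, total 0 + (-7), length 2.
Answer: λ = -7/2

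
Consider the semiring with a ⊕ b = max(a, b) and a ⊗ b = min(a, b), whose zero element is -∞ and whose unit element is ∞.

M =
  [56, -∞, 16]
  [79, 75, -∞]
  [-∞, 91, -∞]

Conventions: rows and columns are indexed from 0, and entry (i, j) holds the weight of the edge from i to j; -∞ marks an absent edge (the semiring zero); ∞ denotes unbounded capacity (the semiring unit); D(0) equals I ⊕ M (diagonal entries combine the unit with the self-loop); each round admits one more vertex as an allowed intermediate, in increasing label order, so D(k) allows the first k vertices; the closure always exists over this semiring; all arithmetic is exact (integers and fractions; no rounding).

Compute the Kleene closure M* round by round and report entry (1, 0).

D(0):
  [∞, -∞, 16]
  [79, ∞, -∞]
  [-∞, 91, ∞]
D(1):
  [∞, -∞, 16]
  [79, ∞, 16]
  [-∞, 91, ∞]
D(2):
  [∞, -∞, 16]
  [79, ∞, 16]
  [79, 91, ∞]
D(3):
  [∞, 16, 16]
  [79, ∞, 16]
  [79, 91, ∞]
Answer: M*[1][0] = 79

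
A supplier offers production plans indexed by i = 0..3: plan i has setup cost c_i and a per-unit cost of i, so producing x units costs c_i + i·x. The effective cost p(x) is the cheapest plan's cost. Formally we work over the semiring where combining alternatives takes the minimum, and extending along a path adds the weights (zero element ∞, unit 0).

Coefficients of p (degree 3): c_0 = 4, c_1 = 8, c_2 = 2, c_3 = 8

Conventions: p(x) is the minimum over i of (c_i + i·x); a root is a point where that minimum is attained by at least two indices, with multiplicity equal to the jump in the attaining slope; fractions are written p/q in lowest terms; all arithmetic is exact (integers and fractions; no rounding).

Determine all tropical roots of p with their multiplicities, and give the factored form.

hull edge (i=0, c=4) to (i=2, c=2): slope -1, span 2
hull edge (i=2, c=2) to (i=3, c=8): slope 6, span 1
Factored form: p(x) = 8 ⊗ (x ⊕ (-6)) ⊗ (x ⊕ 1) ⊗ (x ⊕ 1)
Answer: roots = -6 (mult 1), 1 (mult 2)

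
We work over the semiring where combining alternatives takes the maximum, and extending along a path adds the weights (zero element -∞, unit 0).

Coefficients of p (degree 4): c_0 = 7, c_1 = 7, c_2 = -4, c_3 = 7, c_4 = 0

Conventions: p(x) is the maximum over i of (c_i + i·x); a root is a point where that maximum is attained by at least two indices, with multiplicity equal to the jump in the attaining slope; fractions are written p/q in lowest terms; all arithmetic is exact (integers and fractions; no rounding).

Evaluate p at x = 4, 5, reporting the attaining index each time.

p(4) = max(7+0·4=7, 7+1·4=11, -4+2·4=4, 7+3·4=19, 0+4·4=16) = 19 (attained by i=3)
p(5) = max(7+0·5=7, 7+1·5=12, -4+2·5=6, 7+3·5=22, 0+4·5=20) = 22 (attained by i=3)
Answer: p(4) = 19; p(5) = 22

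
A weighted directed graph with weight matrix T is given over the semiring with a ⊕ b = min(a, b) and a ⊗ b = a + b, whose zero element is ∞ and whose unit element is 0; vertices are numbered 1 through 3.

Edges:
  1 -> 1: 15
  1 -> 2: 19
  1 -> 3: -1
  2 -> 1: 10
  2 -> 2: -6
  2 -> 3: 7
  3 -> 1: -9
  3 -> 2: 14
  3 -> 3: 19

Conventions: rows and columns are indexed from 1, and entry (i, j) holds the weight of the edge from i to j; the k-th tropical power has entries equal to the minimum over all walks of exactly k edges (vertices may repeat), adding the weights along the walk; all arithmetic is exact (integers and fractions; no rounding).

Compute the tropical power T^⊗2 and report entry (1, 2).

T^⊗2:
  [-10, 13, 14]
  [-2, -12, 1]
  [6, 8, -10]
Key observation: the optimum is the walk 1->2->2, with weight 19 + (-6) = 13.
Optimal value attained by: walk 1->2->2.
Answer: (T^⊗2)[1][2] = 13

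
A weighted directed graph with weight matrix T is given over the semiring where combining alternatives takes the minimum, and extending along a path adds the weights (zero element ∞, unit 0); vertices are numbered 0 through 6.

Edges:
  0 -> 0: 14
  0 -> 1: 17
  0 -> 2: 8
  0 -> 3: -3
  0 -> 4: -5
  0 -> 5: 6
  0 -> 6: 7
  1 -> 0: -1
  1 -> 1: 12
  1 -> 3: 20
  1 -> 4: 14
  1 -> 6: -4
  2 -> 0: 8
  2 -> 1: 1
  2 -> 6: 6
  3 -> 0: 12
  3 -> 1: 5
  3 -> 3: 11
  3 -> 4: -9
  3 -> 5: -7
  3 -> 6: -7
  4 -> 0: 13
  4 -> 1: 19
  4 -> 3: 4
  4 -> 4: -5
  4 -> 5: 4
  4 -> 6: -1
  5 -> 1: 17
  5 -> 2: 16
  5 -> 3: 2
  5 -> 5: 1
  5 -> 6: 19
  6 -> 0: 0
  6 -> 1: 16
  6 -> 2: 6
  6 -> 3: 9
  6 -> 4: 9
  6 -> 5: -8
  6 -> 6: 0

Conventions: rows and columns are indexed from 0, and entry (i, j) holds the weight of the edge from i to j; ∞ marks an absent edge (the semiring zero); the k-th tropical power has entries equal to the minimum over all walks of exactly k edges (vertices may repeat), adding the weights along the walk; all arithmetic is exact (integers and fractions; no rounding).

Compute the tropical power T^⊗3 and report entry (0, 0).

T^⊗2:
  [7, 2, 13, -1, -12, -10, -10]
  [-4, 12, 2, -4, -6, -12, -4]
  [0, 13, 12, 5, 3, -2, -3]
  [-7, 9, -1, -5, -14, -15, -10]
  [-1, 9, 5, -1, -10, -9, -6]
  [14, 7, 17, 3, -7, -5, -5]
  [0, 7, 6, -6, -5, -8, 0]
T^⊗3:
  [-10, 4, -4, -8, -17, -18, -13]
  [-4, 1, 2, -10, -13, -12, -11]
  [-3, 10, 3, -3, -5, -11, -3]
  [-10, 0, -4, -13, -19, -18, -15]
  [-6, 4, 0, -7, -15, -14, -11]
  [-5, 8, 1, -3, -12, -13, -8]
  [0, -1, 6, -6, -15, -13, -13]
Key observation: the optimum is the walk 0->3->6->0, with weight (-3) + (-7) + 0 = -10.
Optimal value attained by: walk 0->3->6->0.
Answer: (T^⊗3)[0][0] = -10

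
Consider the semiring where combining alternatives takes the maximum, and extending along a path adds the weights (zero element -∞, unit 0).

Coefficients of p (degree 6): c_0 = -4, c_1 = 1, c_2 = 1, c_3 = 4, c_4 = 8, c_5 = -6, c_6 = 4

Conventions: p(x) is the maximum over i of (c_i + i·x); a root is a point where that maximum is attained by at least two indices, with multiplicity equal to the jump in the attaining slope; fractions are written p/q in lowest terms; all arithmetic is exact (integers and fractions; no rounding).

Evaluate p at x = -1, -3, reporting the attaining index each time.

p(-1) = max(-4+0·(-1)=-4, 1+1·(-1)=0, 1+2·(-1)=-1, 4+3·(-1)=1, 8+4·(-1)=4, -6+5·(-1)=-11, 4+6·(-1)=-2) = 4 (attained by i=4)
p(-3) = max(-4+0·(-3)=-4, 1+1·(-3)=-2, 1+2·(-3)=-5, 4+3·(-3)=-5, 8+4·(-3)=-4, -6+5·(-3)=-21, 4+6·(-3)=-14) = -2 (attained by i=1)
Answer: p(-1) = 4; p(-3) = -2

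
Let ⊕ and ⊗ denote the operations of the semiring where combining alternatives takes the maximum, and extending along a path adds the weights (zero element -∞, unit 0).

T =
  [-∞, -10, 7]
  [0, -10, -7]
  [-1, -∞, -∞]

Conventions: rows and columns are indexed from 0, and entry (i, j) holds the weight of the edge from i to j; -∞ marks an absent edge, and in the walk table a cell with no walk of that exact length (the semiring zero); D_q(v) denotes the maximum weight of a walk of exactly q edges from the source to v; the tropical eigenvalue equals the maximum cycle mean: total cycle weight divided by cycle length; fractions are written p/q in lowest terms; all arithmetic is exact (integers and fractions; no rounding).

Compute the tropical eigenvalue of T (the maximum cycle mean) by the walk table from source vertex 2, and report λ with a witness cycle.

q=0: [-∞, -∞, 0]
q=1: [-1, -∞, -∞]
q=2: [-∞, -11, 6]
q=3: [5, -21, -18]
Optimal cycle mean attained by: cycle 0->2->0, total 7 + (-1), length 2.
Answer: λ = 3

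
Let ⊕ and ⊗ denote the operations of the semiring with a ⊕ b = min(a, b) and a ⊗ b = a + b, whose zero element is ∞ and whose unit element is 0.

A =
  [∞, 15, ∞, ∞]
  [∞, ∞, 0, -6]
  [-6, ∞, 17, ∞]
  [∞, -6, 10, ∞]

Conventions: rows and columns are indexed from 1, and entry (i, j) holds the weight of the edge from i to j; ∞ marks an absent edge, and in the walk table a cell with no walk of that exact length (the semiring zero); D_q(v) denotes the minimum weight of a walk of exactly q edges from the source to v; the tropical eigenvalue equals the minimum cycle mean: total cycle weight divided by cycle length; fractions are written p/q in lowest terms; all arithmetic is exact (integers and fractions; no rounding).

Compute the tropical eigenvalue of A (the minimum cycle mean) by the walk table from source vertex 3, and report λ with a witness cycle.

q=0: [∞, ∞, 0, ∞]
q=1: [-6, ∞, 17, ∞]
q=2: [11, 9, 34, ∞]
q=3: [28, 26, 9, 3]
q=4: [3, -3, 13, 20]
Optimal cycle mean attained by: cycle 2->4->2, total (-6) + (-6), length 2.
Answer: λ = -6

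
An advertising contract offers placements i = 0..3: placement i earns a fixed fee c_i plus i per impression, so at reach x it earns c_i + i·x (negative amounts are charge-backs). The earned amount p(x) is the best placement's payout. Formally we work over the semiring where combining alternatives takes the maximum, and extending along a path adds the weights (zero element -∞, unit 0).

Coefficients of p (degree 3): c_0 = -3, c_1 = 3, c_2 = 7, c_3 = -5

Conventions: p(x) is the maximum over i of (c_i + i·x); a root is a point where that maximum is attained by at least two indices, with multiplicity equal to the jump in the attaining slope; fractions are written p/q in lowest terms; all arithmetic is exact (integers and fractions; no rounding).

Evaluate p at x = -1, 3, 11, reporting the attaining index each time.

p(-1) = max(-3+0·(-1)=-3, 3+1·(-1)=2, 7+2·(-1)=5, -5+3·(-1)=-8) = 5 (attained by i=2)
p(3) = max(-3+0·3=-3, 3+1·3=6, 7+2·3=13, -5+3·3=4) = 13 (attained by i=2)
p(11) = max(-3+0·11=-3, 3+1·11=14, 7+2·11=29, -5+3·11=28) = 29 (attained by i=2)
Answer: p(-1) = 5; p(3) = 13; p(11) = 29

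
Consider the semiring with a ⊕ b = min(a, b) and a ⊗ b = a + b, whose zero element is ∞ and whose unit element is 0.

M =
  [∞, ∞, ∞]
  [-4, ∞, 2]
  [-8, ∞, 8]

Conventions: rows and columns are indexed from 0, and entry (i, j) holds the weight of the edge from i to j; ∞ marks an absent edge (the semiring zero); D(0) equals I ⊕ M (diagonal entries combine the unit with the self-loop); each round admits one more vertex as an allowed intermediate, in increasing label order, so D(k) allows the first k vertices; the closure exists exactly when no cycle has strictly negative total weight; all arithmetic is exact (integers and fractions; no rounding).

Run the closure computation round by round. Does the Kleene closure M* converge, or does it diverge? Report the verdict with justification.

D(0):
  [0, ∞, ∞]
  [-4, 0, 2]
  [-8, ∞, 0]
D(1):
  [0, ∞, ∞]
  [-4, 0, 2]
  [-8, ∞, 0]
D(2):
  [0, ∞, ∞]
  [-4, 0, 2]
  [-8, ∞, 0]
D(3):
  [0, ∞, ∞]
  [-6, 0, 2]
  [-8, ∞, 0]
Key observation: every diagonal entry stays at the unit through all rounds, so no improving cycle exists.
Answer: CONVERGES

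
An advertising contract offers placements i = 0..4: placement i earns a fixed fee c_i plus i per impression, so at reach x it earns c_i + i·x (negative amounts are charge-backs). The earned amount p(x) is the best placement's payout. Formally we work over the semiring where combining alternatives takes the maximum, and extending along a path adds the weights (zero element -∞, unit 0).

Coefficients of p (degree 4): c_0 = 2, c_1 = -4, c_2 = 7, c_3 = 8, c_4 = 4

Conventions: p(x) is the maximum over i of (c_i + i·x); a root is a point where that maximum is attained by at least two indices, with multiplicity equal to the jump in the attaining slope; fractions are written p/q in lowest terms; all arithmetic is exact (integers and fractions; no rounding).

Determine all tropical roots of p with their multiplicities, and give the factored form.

hull edge (i=0, c=2) to (i=2, c=7): slope 5/2, span 2
hull edge (i=2, c=7) to (i=3, c=8): slope 1, span 1
hull edge (i=3, c=8) to (i=4, c=4): slope -4, span 1
Factored form: p(x) = 4 ⊗ (x ⊕ (-5/2)) ⊗ (x ⊕ (-5/2)) ⊗ (x ⊕ (-1)) ⊗ (x ⊕ 4)
Answer: roots = -5/2 (mult 2), -1 (mult 1), 4 (mult 1)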